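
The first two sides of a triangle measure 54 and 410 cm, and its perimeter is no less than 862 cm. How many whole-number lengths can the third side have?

66

Triangle inequality: 356 < x < 464. Perimeter ≥ 862 gives x ≥ 862 − 54 − 410 = 398.
So 398 ≤ x < 464; integers 398 through 463: 66 values.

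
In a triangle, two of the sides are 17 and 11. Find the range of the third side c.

6 < c < 28

By the triangle inequality, c must be less than 17 + 11 = 28 and greater than |17 − 11| = 6.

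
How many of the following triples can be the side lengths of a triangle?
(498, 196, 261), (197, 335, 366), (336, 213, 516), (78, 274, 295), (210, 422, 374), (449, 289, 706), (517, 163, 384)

(196,261,498): 196+261 ≤ 498 → not valid
(197,335,366): 197+335 > 366 → valid
(213,336,516): 213+336 > 516 → valid
(78,274,295): 78+274 > 295 → valid
(210,374,422): 210+374 > 422 → valid
(289,449,706): 289+449 > 706 → valid
(163,384,517): 163+384 > 517 → valid
6 of the 7 triples form a triangle.

6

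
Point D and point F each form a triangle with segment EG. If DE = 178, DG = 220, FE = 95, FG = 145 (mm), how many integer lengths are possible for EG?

189

From triangle DEG: 42 < EG < 398.
From triangle FEG: 50 < EG < 240.
Intersection: 50 < EG < 240, so integers 51 through 239: 189 values.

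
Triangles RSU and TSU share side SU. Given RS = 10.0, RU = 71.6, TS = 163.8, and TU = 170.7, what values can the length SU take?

61.6 < SU < 81.6

From triangle RSU: |10.0 − 71.6| < SU < 10.0 + 71.6, i.e. 61.6 < SU < 81.6.
From triangle TSU: 6.9 < SU < 334.5.
Both must hold, so SU lies in the intersection.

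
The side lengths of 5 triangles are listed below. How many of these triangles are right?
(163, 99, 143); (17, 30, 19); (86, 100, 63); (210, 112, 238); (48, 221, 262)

1

(163,99,143): 99²+143² = 30250 > 26569 = 163² → acute
(17,30,19): 17²+19² = 650 < 900 = 30² → obtuse
(86,100,63): 63²+86² = 11365 > 10000 = 100² → acute
(210,112,238): 112²+210² = 56644 = 238² → right
(48,221,262): 48²+221² = 51145 < 68644 = 262² → obtuse
1 of the 5 is right.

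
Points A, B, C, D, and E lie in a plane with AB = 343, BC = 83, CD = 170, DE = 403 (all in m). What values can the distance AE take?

0 ≤ AE ≤ 999 m

The maximum is all hops collinear in one direction: 343 + 83 + 170 + 403 = 999.
The longest hop is 403; the others sum to 596. Since 403 ≤ 596, the path can fold back on itself completely, so the minimum distance is 0.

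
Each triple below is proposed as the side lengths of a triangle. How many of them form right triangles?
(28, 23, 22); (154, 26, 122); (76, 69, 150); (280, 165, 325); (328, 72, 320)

(28,23,22): 22²+23² = 1013 > 784 = 28² → acute
(154,26,122): 26+122 ≤ 154, not a triangle
(76,69,150): 69+76 ≤ 150, not a triangle
(280,165,325): 165²+280² = 105625 = 325² → right
(328,72,320): 72²+320² = 107584 = 328² → right
2 of the 5 are right.

2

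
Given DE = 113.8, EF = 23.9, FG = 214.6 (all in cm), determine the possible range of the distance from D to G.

The maximum is all hops collinear in one direction: 113.8 + 23.9 + 214.6 = 352.3.
The longest hop is 214.6; the others sum to 137.7. Folding the others back against it leaves at least 214.6 − 137.7 = 76.9.

76.9 ≤ DG ≤ 352.3 cm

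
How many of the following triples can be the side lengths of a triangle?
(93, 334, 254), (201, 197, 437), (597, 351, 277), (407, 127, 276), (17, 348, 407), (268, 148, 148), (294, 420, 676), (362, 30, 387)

(93,254,334): 93+254 > 334 → valid
(197,201,437): 197+201 ≤ 437 → not valid
(277,351,597): 277+351 > 597 → valid
(127,276,407): 127+276 ≤ 407 → not valid
(17,348,407): 17+348 ≤ 407 → not valid
(148,148,268): 148+148 > 268 → valid
(294,420,676): 294+420 > 676 → valid
(30,362,387): 30+362 > 387 → valid
5 of the 8 triples form a triangle.

5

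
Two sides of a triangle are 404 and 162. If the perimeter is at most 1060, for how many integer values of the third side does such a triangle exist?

252

Triangle inequality: 242 < x < 566. Perimeter ≤ 1060 gives x ≤ 1060 − 404 − 162 = 494.
So 242 < x ≤ 494; integers 243 through 494: 252 values.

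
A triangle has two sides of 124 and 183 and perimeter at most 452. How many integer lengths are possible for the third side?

Triangle inequality: 59 < x < 307. Perimeter ≤ 452 gives x ≤ 452 − 124 − 183 = 145.
So 59 < x ≤ 145; integers 60 through 145: 86 values.

86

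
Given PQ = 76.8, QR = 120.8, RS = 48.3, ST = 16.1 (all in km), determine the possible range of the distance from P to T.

0 ≤ PT ≤ 262.0 km

The maximum is all hops collinear in one direction: 76.8 + 120.8 + 48.3 + 16.1 = 262.0.
The longest hop is 120.8; the others sum to 141.2. Since 120.8 ≤ 141.2, the path can fold back on itself completely, so the minimum distance is 0.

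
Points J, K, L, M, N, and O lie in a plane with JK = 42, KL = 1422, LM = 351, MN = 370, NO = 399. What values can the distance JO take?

260 ≤ JO ≤ 2584

The maximum is all hops collinear in one direction: 42 + 1422 + 351 + 370 + 399 = 2584.
The longest hop is 1422; the others sum to 1162. Folding the others back against it leaves at least 1422 − 1162 = 260.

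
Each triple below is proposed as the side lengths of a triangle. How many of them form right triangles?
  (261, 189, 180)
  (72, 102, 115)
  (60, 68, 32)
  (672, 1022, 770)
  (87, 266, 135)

3

(261,189,180): 180²+189² = 68121 = 261² → right
(72,102,115): 72²+102² = 15588 > 13225 = 115² → acute
(60,68,32): 32²+60² = 4624 = 68² → right
(672,1022,770): 672²+770² = 1044484 = 1022² → right
(87,266,135): 87+135 ≤ 266, not a triangle
3 of the 5 are right.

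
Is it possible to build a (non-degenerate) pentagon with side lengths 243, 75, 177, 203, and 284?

A pentagon exists iff every side is shorter than the sum of the others — equivalently, the longest side is less than the sum of the rest.
Longest side 284 < 698 (sum of the remaining 4), so yes.

Yes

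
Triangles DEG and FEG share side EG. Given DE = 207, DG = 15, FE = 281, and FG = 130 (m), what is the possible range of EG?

From triangle DEG: |207 − 15| < EG < 207 + 15, i.e. 192 < EG < 222.
From triangle FEG: 151 < EG < 411.
Both must hold, so EG lies in the intersection.

192 < EG < 222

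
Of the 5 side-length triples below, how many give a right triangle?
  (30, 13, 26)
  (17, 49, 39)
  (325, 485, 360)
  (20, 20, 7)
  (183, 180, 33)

2

(30,13,26): 13²+26² = 845 < 900 = 30² → obtuse
(17,49,39): 17²+39² = 1810 < 2401 = 49² → obtuse
(325,485,360): 325²+360² = 235225 = 485² → right
(20,20,7): 7²+20² = 449 > 400 = 20² → acute
(183,180,33): 33²+180² = 33489 = 183² → right
2 of the 5 are right.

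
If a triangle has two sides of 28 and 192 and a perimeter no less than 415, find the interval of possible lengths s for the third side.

195 ≤ s < 220

Triangle inequality alone gives 164 < s < 220.
The perimeter condition gives s ≥ 415 − 28 − 192 = 195.
Intersecting the two: 195 ≤ s < 220.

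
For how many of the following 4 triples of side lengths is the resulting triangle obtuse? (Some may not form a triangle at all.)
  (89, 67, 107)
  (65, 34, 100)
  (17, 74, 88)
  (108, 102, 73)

(89,67,107): 67²+89² = 12410 > 11449 = 107² → acute
(65,34,100): 34+65 ≤ 100, not a triangle
(17,74,88): 17²+74² = 5765 < 7744 = 88² → obtuse
(108,102,73): 73²+102² = 15733 > 11664 = 108² → acute
1 of the 4 is obtuse.

1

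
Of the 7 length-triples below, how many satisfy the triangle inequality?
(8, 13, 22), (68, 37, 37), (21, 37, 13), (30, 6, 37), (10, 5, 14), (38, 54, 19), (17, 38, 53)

4

(8,13,22): 8+13 ≤ 22 → not valid
(37,37,68): 37+37 > 68 → valid
(13,21,37): 13+21 ≤ 37 → not valid
(6,30,37): 6+30 ≤ 37 → not valid
(5,10,14): 5+10 > 14 → valid
(19,38,54): 19+38 > 54 → valid
(17,38,53): 17+38 > 53 → valid
4 of the 7 triples form a triangle.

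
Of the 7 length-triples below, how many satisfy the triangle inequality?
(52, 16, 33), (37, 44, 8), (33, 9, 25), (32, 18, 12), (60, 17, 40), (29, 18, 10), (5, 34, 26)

2

(16,33,52): 16+33 ≤ 52 → not valid
(8,37,44): 8+37 > 44 → valid
(9,25,33): 9+25 > 33 → valid
(12,18,32): 12+18 ≤ 32 → not valid
(17,40,60): 17+40 ≤ 60 → not valid
(10,18,29): 10+18 ≤ 29 → not valid
(5,26,34): 5+26 ≤ 34 → not valid
2 of the 7 triples form a triangle.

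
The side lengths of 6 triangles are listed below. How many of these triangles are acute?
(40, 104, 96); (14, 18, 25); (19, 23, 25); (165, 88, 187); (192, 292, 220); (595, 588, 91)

1

(40,104,96): 40²+96² = 10816 = 104² → right
(14,18,25): 14²+18² = 520 < 625 = 25² → obtuse
(19,23,25): 19²+23² = 890 > 625 = 25² → acute
(165,88,187): 88²+165² = 34969 = 187² → right
(192,292,220): 192²+220² = 85264 = 292² → right
(595,588,91): 91²+588² = 354025 = 595² → right
1 of the 6 is acute.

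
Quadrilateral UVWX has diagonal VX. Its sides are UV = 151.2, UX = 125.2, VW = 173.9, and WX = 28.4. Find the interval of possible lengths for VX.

From triangle UVX: |151.2 − 125.2| < VX < 151.2 + 125.2, i.e. 26.0 < VX < 276.4.
From triangle WVX: 145.5 < VX < 202.3.
Both must hold, so VX lies in the intersection.

145.5 < VX < 202.3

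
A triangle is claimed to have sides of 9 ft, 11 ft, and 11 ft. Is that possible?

The longest side is 11, and the other two sum to 20.
Since 20 > 11, the triangle inequality holds.

Yes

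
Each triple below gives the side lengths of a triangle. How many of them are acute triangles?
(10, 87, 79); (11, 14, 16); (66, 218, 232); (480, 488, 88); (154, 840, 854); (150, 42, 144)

(10,87,79): 10²+79² = 6341 < 7569 = 87² → obtuse
(11,14,16): 11²+14² = 317 > 256 = 16² → acute
(66,218,232): 66²+218² = 51880 < 53824 = 232² → obtuse
(480,488,88): 88²+480² = 238144 = 488² → right
(154,840,854): 154²+840² = 729316 = 854² → right
(150,42,144): 42²+144² = 22500 = 150² → right
1 of the 6 is acute.

1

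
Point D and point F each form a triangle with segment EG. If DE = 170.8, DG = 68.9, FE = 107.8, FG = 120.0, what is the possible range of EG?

From triangle DEG: |170.8 − 68.9| < EG < 170.8 + 68.9, i.e. 101.9 < EG < 239.7.
From triangle FEG: 12.2 < EG < 227.8.
Both must hold, so EG lies in the intersection.

101.9 < EG < 227.8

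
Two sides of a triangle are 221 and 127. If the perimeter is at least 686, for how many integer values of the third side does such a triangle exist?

10

Triangle inequality: 94 < x < 348. Perimeter ≥ 686 gives x ≥ 686 − 221 − 127 = 338.
So 338 ≤ x < 348; integers 338 through 347: 10 values.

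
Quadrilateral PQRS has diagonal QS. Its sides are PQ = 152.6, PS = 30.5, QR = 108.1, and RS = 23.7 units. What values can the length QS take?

From triangle PQS: |152.6 − 30.5| < QS < 152.6 + 30.5, i.e. 122.1 < QS < 183.1.
From triangle RQS: 84.4 < QS < 131.8.
Both must hold, so QS lies in the intersection.

122.1 < QS < 131.8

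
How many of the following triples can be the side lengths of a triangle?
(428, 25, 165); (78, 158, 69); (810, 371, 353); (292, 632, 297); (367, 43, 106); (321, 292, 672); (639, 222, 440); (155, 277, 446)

(25,165,428): 25+165 ≤ 428 → not valid
(69,78,158): 69+78 ≤ 158 → not valid
(353,371,810): 353+371 ≤ 810 → not valid
(292,297,632): 292+297 ≤ 632 → not valid
(43,106,367): 43+106 ≤ 367 → not valid
(292,321,672): 292+321 ≤ 672 → not valid
(222,440,639): 222+440 > 639 → valid
(155,277,446): 155+277 ≤ 446 → not valid
1 of the 8 triples forms a triangle.

1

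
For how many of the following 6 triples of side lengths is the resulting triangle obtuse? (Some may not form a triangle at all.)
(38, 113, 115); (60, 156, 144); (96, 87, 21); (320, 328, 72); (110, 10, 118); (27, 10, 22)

(38,113,115): 38²+113² = 14213 > 13225 = 115² → acute
(60,156,144): 60²+144² = 24336 = 156² → right
(96,87,21): 21²+87² = 8010 < 9216 = 96² → obtuse
(320,328,72): 72²+320² = 107584 = 328² → right
(110,10,118): 10²+110² = 12200 < 13924 = 118² → obtuse
(27,10,22): 10²+22² = 584 < 729 = 27² → obtuse
3 of the 6 are obtuse.

3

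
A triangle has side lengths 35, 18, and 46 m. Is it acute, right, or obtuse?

Compare the square of the longest side to the sum of squares of the other two: 18² + 35² = 1549 < 2116 = 46².

obtuse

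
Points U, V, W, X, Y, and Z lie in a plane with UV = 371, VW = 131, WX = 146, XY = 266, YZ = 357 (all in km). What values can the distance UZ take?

0 ≤ UZ ≤ 1271 km

The maximum is all hops collinear in one direction: 371 + 131 + 146 + 266 + 357 = 1271.
The longest hop is 371; the others sum to 900. Since 371 ≤ 900, the path can fold back on itself completely, so the minimum distance is 0.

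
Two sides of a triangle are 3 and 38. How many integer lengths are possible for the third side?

5

The third side lies in the open interval (35, 41).
Integers from 36 to 40 inclusive: 40 − 36 + 1 = 5.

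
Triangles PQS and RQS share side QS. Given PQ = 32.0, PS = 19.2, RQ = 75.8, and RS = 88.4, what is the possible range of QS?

From triangle PQS: |32.0 − 19.2| < QS < 32.0 + 19.2, i.e. 12.8 < QS < 51.2.
From triangle RQS: 12.6 < QS < 164.2.
Both must hold, so QS lies in the intersection.

12.8 < QS < 51.2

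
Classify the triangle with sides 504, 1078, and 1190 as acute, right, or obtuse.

Compare the square of the longest side to the sum of squares of the other two: 504² + 1078² = 1416100 = 1190².

right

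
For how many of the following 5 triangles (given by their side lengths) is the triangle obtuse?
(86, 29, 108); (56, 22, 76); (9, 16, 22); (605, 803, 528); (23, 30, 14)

4

(86,29,108): 29²+86² = 8237 < 11664 = 108² → obtuse
(56,22,76): 22²+56² = 3620 < 5776 = 76² → obtuse
(9,16,22): 9²+16² = 337 < 484 = 22² → obtuse
(605,803,528): 528²+605² = 644809 = 803² → right
(23,30,14): 14²+23² = 725 < 900 = 30² → obtuse
4 of the 5 are obtuse.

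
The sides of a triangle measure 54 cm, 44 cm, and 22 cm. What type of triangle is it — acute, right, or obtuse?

Compare the square of the longest side to the sum of squares of the other two: 22² + 44² = 2420 < 2916 = 54².

obtuse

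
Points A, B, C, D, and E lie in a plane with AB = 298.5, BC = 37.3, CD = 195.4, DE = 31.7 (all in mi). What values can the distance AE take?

The maximum is all hops collinear in one direction: 298.5 + 37.3 + 195.4 + 31.7 = 562.9.
The longest hop is 298.5; the others sum to 264.4. Folding the others back against it leaves at least 298.5 − 264.4 = 34.1.

34.1 ≤ AE ≤ 562.9 mi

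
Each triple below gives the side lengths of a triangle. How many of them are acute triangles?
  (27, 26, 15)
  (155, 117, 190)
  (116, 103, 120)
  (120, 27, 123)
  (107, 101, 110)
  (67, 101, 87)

(27,26,15): 15²+26² = 901 > 729 = 27² → acute
(155,117,190): 117²+155² = 37714 > 36100 = 190² → acute
(116,103,120): 103²+116² = 24065 > 14400 = 120² → acute
(120,27,123): 27²+120² = 15129 = 123² → right
(107,101,110): 101²+107² = 21650 > 12100 = 110² → acute
(67,101,87): 67²+87² = 12058 > 10201 = 101² → acute
5 of the 6 are acute.

5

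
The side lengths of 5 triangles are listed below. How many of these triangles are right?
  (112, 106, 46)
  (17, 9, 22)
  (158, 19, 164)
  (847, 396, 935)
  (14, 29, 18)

1

(112,106,46): 46²+106² = 13352 > 12544 = 112² → acute
(17,9,22): 9²+17² = 370 < 484 = 22² → obtuse
(158,19,164): 19²+158² = 25325 < 26896 = 164² → obtuse
(847,396,935): 396²+847² = 874225 = 935² → right
(14,29,18): 14²+18² = 520 < 841 = 29² → obtuse
1 of the 5 is right.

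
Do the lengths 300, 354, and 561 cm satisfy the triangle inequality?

Yes

The longest side is 561, and the other two sum to 654.
Since 654 > 561, the triangle inequality holds.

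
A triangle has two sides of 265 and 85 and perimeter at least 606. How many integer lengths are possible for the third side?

Triangle inequality: 180 < x < 350. Perimeter ≥ 606 gives x ≥ 606 − 265 − 85 = 256.
So 256 ≤ x < 350; integers 256 through 349: 94 values.

94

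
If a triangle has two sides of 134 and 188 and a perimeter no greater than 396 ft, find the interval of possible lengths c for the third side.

54 < c ≤ 74 ft

Triangle inequality alone gives 54 < c < 322.
The perimeter condition gives c ≤ 396 − 134 − 188 = 74.
Intersecting the two: 54 < c ≤ 74.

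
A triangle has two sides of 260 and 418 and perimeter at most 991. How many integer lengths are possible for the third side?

155

Triangle inequality: 158 < x < 678. Perimeter ≤ 991 gives x ≤ 991 − 260 − 418 = 313.
So 158 < x ≤ 313; integers 159 through 313: 155 values.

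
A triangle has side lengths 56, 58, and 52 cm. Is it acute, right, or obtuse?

Compare the square of the longest side to the sum of squares of the other two: 52² + 56² = 5840 > 3364 = 58².

acute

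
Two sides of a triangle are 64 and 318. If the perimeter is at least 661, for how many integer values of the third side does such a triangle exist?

103

Triangle inequality: 254 < x < 382. Perimeter ≥ 661 gives x ≥ 661 − 64 − 318 = 279.
So 279 ≤ x < 382; integers 279 through 381: 103 values.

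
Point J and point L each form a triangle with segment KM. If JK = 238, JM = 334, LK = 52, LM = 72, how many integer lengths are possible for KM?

From triangle JKM: 96 < KM < 572.
From triangle LKM: 20 < KM < 124.
Intersection: 96 < KM < 124, so integers 97 through 123: 27 values.

27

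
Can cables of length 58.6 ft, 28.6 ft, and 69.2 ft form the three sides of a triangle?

The longest side is 69.2, and the other two sum to 87.2.
Since 87.2 > 69.2, the triangle inequality holds.

Yes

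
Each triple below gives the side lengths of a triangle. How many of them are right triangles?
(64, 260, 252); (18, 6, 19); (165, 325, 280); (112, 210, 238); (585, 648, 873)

4

(64,260,252): 64²+252² = 67600 = 260² → right
(18,6,19): 6²+18² = 360 < 361 = 19² → obtuse
(165,325,280): 165²+280² = 105625 = 325² → right
(112,210,238): 112²+210² = 56644 = 238² → right
(585,648,873): 585²+648² = 762129 = 873² → right
4 of the 5 are right.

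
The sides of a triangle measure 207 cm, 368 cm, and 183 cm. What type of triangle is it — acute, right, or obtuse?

obtuse

Compare the square of the longest side to the sum of squares of the other two: 183² + 207² = 76338 < 135424 = 368².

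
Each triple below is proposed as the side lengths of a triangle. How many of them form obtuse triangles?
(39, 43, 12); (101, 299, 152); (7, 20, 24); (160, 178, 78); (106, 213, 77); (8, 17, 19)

3

(39,43,12): 12²+39² = 1665 < 1849 = 43² → obtuse
(101,299,152): 101+152 ≤ 299, not a triangle
(7,20,24): 7²+20² = 449 < 576 = 24² → obtuse
(160,178,78): 78²+160² = 31684 = 178² → right
(106,213,77): 77+106 ≤ 213, not a triangle
(8,17,19): 8²+17² = 353 < 361 = 19² → obtuse
3 of the 6 are obtuse.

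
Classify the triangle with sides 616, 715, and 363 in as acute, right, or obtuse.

Compare the square of the longest side to the sum of squares of the other two: 363² + 616² = 511225 = 715².

right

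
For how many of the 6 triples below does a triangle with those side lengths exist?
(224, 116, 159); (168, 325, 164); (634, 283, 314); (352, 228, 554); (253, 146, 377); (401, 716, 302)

4

(116,159,224): 116+159 > 224 → valid
(164,168,325): 164+168 > 325 → valid
(283,314,634): 283+314 ≤ 634 → not valid
(228,352,554): 228+352 > 554 → valid
(146,253,377): 146+253 > 377 → valid
(302,401,716): 302+401 ≤ 716 → not valid
4 of the 6 triples form a triangle.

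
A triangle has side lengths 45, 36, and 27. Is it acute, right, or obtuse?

right

Compare the square of the longest side to the sum of squares of the other two: 27² + 36² = 2025 = 45².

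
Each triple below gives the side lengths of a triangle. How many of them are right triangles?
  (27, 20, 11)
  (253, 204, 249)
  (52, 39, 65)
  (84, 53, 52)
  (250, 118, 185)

1

(27,20,11): 11²+20² = 521 < 729 = 27² → obtuse
(253,204,249): 204²+249² = 103617 > 64009 = 253² → acute
(52,39,65): 39²+52² = 4225 = 65² → right
(84,53,52): 52²+53² = 5513 < 7056 = 84² → obtuse
(250,118,185): 118²+185² = 48149 < 62500 = 250² → obtuse
1 of the 5 is right.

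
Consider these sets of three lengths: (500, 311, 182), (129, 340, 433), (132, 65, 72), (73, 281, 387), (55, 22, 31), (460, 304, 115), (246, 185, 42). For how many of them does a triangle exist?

(182,311,500): 182+311 ≤ 500 → not valid
(129,340,433): 129+340 > 433 → valid
(65,72,132): 65+72 > 132 → valid
(73,281,387): 73+281 ≤ 387 → not valid
(22,31,55): 22+31 ≤ 55 → not valid
(115,304,460): 115+304 ≤ 460 → not valid
(42,185,246): 42+185 ≤ 246 → not valid
2 of the 7 triples form a triangle.

2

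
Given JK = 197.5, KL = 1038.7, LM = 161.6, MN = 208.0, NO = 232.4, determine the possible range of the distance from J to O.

The maximum is all hops collinear in one direction: 197.5 + 1038.7 + 161.6 + 208.0 + 232.4 = 1838.2.
The longest hop is 1038.7; the others sum to 799.5. Folding the others back against it leaves at least 1038.7 − 799.5 = 239.2.

239.2 ≤ JO ≤ 1838.2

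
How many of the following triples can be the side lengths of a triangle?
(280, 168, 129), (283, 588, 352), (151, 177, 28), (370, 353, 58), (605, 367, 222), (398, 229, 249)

(129,168,280): 129+168 > 280 → valid
(283,352,588): 283+352 > 588 → valid
(28,151,177): 28+151 > 177 → valid
(58,353,370): 58+353 > 370 → valid
(222,367,605): 222+367 ≤ 605 → not valid
(229,249,398): 229+249 > 398 → valid
5 of the 6 triples form a triangle.

5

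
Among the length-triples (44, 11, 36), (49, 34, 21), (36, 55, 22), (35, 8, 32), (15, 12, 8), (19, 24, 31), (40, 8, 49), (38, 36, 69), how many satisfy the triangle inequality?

(11,36,44): 11+36 > 44 → valid
(21,34,49): 21+34 > 49 → valid
(22,36,55): 22+36 > 55 → valid
(8,32,35): 8+32 > 35 → valid
(8,12,15): 8+12 > 15 → valid
(19,24,31): 19+24 > 31 → valid
(8,40,49): 8+40 ≤ 49 → not valid
(36,38,69): 36+38 > 69 → valid
7 of the 8 triples form a triangle.

7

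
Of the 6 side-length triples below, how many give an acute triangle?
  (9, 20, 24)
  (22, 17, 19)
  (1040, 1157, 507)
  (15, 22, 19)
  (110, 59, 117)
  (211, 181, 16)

3

(9,20,24): 9²+20² = 481 < 576 = 24² → obtuse
(22,17,19): 17²+19² = 650 > 484 = 22² → acute
(1040,1157,507): 507²+1040² = 1338649 = 1157² → right
(15,22,19): 15²+19² = 586 > 484 = 22² → acute
(110,59,117): 59²+110² = 15581 > 13689 = 117² → acute
(211,181,16): 16+181 ≤ 211, not a triangle
3 of the 6 are acute.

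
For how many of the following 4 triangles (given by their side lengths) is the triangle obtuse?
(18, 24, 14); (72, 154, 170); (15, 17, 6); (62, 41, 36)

3

(18,24,14): 14²+18² = 520 < 576 = 24² → obtuse
(72,154,170): 72²+154² = 28900 = 170² → right
(15,17,6): 6²+15² = 261 < 289 = 17² → obtuse
(62,41,36): 36²+41² = 2977 < 3844 = 62² → obtuse
3 of the 4 are obtuse.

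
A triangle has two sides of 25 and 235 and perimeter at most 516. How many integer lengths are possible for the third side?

46

Triangle inequality: 210 < x < 260. Perimeter ≤ 516 gives x ≤ 516 − 25 − 235 = 256.
So 210 < x ≤ 256; integers 211 through 256: 46 values.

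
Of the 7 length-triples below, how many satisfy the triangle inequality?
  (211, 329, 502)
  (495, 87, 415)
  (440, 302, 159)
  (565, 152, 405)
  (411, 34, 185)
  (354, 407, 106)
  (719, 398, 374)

5

(211,329,502): 211+329 > 502 → valid
(87,415,495): 87+415 > 495 → valid
(159,302,440): 159+302 > 440 → valid
(152,405,565): 152+405 ≤ 565 → not valid
(34,185,411): 34+185 ≤ 411 → not valid
(106,354,407): 106+354 > 407 → valid
(374,398,719): 374+398 > 719 → valid
5 of the 7 triples form a triangle.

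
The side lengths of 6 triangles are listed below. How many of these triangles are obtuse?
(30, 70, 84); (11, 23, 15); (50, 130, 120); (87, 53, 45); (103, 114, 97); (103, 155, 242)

4

(30,70,84): 30²+70² = 5800 < 7056 = 84² → obtuse
(11,23,15): 11²+15² = 346 < 529 = 23² → obtuse
(50,130,120): 50²+120² = 16900 = 130² → right
(87,53,45): 45²+53² = 4834 < 7569 = 87² → obtuse
(103,114,97): 97²+103² = 20018 > 12996 = 114² → acute
(103,155,242): 103²+155² = 34634 < 58564 = 242² → obtuse
4 of the 6 are obtuse.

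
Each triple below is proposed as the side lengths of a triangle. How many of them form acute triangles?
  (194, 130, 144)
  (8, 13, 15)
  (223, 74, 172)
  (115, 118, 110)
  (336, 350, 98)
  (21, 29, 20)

2

(194,130,144): 130²+144² = 37636 = 194² → right
(8,13,15): 8²+13² = 233 > 225 = 15² → acute
(223,74,172): 74²+172² = 35060 < 49729 = 223² → obtuse
(115,118,110): 110²+115² = 25325 > 13924 = 118² → acute
(336,350,98): 98²+336² = 122500 = 350² → right
(21,29,20): 20²+21² = 841 = 29² → right
2 of the 6 are acute.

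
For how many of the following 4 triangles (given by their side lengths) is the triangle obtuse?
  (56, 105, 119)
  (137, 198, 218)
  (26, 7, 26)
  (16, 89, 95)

1

(56,105,119): 56²+105² = 14161 = 119² → right
(137,198,218): 137²+198² = 57973 > 47524 = 218² → acute
(26,7,26): 7²+26² = 725 > 676 = 26² → acute
(16,89,95): 16²+89² = 8177 < 9025 = 95² → obtuse
1 of the 4 is obtuse.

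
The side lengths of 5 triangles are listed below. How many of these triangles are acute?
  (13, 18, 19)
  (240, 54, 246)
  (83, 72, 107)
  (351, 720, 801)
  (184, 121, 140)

(13,18,19): 13²+18² = 493 > 361 = 19² → acute
(240,54,246): 54²+240² = 60516 = 246² → right
(83,72,107): 72²+83² = 12073 > 11449 = 107² → acute
(351,720,801): 351²+720² = 641601 = 801² → right
(184,121,140): 121²+140² = 34241 > 33856 = 184² → acute
3 of the 5 are acute.

3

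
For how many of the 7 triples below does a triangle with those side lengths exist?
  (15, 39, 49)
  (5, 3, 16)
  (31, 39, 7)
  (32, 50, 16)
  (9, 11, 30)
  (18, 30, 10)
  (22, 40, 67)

(15,39,49): 15+39 > 49 → valid
(3,5,16): 3+5 ≤ 16 → not valid
(7,31,39): 7+31 ≤ 39 → not valid
(16,32,50): 16+32 ≤ 50 → not valid
(9,11,30): 9+11 ≤ 30 → not valid
(10,18,30): 10+18 ≤ 30 → not valid
(22,40,67): 22+40 ≤ 67 → not valid
1 of the 7 triples forms a triangle.

1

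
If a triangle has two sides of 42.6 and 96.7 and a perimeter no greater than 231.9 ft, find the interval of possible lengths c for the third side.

54.1 < c ≤ 92.6

Triangle inequality alone gives 54.1 < c < 139.3.
The perimeter condition gives c ≤ 231.9 − 42.6 − 96.7 = 92.6.
Intersecting the two: 54.1 < c ≤ 92.6.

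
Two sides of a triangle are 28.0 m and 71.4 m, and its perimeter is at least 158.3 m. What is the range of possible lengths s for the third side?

Triangle inequality alone gives 43.4 < s < 99.4.
The perimeter condition gives s ≥ 158.3 − 28.0 − 71.4 = 58.9.
Intersecting the two: 58.9 ≤ s < 99.4.

58.9 ≤ s < 99.4 m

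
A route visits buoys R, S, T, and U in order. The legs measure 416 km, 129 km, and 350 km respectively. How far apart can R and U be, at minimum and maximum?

The maximum is all hops collinear in one direction: 416 + 129 + 350 = 895.
The longest hop is 416; the others sum to 479. Since 416 ≤ 479, the path can fold back on itself completely, so the minimum distance is 0.

0 ≤ RU ≤ 895 km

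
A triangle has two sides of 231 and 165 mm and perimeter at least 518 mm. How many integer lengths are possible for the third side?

274

Triangle inequality: 66 < x < 396. Perimeter ≥ 518 gives x ≥ 518 − 231 − 165 = 122.
So 122 ≤ x < 396; integers 122 through 395: 274 values.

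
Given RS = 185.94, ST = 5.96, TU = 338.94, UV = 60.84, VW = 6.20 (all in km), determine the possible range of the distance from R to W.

The maximum is all hops collinear in one direction: 185.94 + 5.96 + 338.94 + 60.84 + 6.20 = 597.88.
The longest hop is 338.94; the others sum to 258.94. Folding the others back against it leaves at least 338.94 − 258.94 = 80.00.

80.00 ≤ RW ≤ 597.88 km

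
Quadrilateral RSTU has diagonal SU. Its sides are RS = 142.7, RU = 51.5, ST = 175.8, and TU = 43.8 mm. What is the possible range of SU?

132.0 < SU < 194.2

From triangle RSU: |142.7 − 51.5| < SU < 142.7 + 51.5, i.e. 91.2 < SU < 194.2.
From triangle TSU: 132.0 < SU < 219.6.
Both must hold, so SU lies in the intersection.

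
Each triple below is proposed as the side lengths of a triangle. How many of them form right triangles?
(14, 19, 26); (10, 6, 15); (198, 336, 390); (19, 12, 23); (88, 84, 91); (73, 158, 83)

(14,19,26): 14²+19² = 557 < 676 = 26² → obtuse
(10,6,15): 6²+10² = 136 < 225 = 15² → obtuse
(198,336,390): 198²+336² = 152100 = 390² → right
(19,12,23): 12²+19² = 505 < 529 = 23² → obtuse
(88,84,91): 84²+88² = 14800 > 8281 = 91² → acute
(73,158,83): 73+83 ≤ 158, not a triangle
1 of the 6 is right.

1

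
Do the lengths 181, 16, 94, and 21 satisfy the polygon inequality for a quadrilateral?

No

For a quadrilateral, each side must be shorter than the sum of the others.
Here the longest side is 181, but the remaining 3 sides sum to only 131.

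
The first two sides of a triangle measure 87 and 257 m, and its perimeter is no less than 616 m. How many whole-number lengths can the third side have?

Triangle inequality: 170 < x < 344. Perimeter ≥ 616 gives x ≥ 616 − 87 − 257 = 272.
So 272 ≤ x < 344; integers 272 through 343: 72 values.

72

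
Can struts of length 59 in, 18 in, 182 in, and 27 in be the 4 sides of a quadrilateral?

For a quadrilateral, each side must be shorter than the sum of the others.
Here the longest side is 182, but the remaining 3 sides sum to only 104.

No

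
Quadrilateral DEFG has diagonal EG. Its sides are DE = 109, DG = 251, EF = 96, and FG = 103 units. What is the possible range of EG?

From triangle DEG: |109 − 251| < EG < 109 + 251, i.e. 142 < EG < 360.
From triangle FEG: 7 < EG < 199.
Both must hold, so EG lies in the intersection.

142 < EG < 199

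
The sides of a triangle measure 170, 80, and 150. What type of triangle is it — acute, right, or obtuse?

Compare the square of the longest side to the sum of squares of the other two: 80² + 150² = 28900 = 170².

right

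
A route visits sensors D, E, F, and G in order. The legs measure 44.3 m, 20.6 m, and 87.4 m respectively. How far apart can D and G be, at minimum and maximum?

22.5 ≤ DG ≤ 152.3 m

The maximum is all hops collinear in one direction: 44.3 + 20.6 + 87.4 = 152.3.
The longest hop is 87.4; the others sum to 64.9. Folding the others back against it leaves at least 87.4 − 64.9 = 22.5.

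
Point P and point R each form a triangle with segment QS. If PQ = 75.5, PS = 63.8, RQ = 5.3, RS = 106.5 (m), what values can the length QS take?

From triangle PQS: |75.5 − 63.8| < QS < 75.5 + 63.8, i.e. 11.7 < QS < 139.3.
From triangle RQS: 101.2 < QS < 111.8.
Both must hold, so QS lies in the intersection.

101.2 < QS < 111.8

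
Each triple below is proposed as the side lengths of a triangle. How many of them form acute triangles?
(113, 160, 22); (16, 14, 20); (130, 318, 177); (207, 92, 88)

(113,160,22): 22+113 ≤ 160, not a triangle
(16,14,20): 14²+16² = 452 > 400 = 20² → acute
(130,318,177): 130+177 ≤ 318, not a triangle
(207,92,88): 88+92 ≤ 207, not a triangle
1 of the 4 is acute.

1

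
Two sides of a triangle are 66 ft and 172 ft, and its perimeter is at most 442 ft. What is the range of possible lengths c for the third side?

Triangle inequality alone gives 106 < c < 238.
The perimeter condition gives c ≤ 442 − 66 − 172 = 204.
Intersecting the two: 106 < c ≤ 204.

106 < c ≤ 204 ft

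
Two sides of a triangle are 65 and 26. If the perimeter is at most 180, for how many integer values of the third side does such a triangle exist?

Triangle inequality: 39 < x < 91. Perimeter ≤ 180 gives x ≤ 180 − 65 − 26 = 89.
So 39 < x ≤ 89; integers 40 through 89: 50 values.

50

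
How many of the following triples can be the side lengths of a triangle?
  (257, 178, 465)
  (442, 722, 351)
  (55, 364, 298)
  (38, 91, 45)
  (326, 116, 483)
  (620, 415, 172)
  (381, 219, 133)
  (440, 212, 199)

(178,257,465): 178+257 ≤ 465 → not valid
(351,442,722): 351+442 > 722 → valid
(55,298,364): 55+298 ≤ 364 → not valid
(38,45,91): 38+45 ≤ 91 → not valid
(116,326,483): 116+326 ≤ 483 → not valid
(172,415,620): 172+415 ≤ 620 → not valid
(133,219,381): 133+219 ≤ 381 → not valid
(199,212,440): 199+212 ≤ 440 → not valid
1 of the 8 triples forms a triangle.

1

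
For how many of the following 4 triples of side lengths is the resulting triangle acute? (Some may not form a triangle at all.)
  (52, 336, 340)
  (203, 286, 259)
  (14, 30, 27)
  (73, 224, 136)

2

(52,336,340): 52²+336² = 115600 = 340² → right
(203,286,259): 203²+259² = 108290 > 81796 = 286² → acute
(14,30,27): 14²+27² = 925 > 900 = 30² → acute
(73,224,136): 73+136 ≤ 224, not a triangle
2 of the 4 are acute.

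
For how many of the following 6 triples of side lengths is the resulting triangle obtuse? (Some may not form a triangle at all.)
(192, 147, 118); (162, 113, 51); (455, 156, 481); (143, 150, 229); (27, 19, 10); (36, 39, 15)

(192,147,118): 118²+147² = 35533 < 36864 = 192² → obtuse
(162,113,51): 51²+113² = 15370 < 26244 = 162² → obtuse
(455,156,481): 156²+455² = 231361 = 481² → right
(143,150,229): 143²+150² = 42949 < 52441 = 229² → obtuse
(27,19,10): 10²+19² = 461 < 729 = 27² → obtuse
(36,39,15): 15²+36² = 1521 = 39² → right
4 of the 6 are obtuse.

4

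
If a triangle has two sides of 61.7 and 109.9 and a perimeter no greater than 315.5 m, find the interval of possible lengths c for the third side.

48.2 < c ≤ 143.9

Triangle inequality alone gives 48.2 < c < 171.6.
The perimeter condition gives c ≤ 315.5 − 61.7 − 109.9 = 143.9.
Intersecting the two: 48.2 < c ≤ 143.9.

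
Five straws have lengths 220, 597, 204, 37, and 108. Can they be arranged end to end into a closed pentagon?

For a pentagon, each side must be shorter than the sum of the others.
Here the longest side is 597, but the remaining 4 sides sum to only 569.

No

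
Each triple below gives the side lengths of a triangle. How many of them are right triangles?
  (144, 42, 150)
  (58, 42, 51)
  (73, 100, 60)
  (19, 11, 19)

(144,42,150): 42²+144² = 22500 = 150² → right
(58,42,51): 42²+51² = 4365 > 3364 = 58² → acute
(73,100,60): 60²+73² = 8929 < 10000 = 100² → obtuse
(19,11,19): 11²+19² = 482 > 361 = 19² → acute
1 of the 4 is right.

1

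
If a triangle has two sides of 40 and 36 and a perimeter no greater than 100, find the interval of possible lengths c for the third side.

Triangle inequality alone gives 4 < c < 76.
The perimeter condition gives c ≤ 100 − 40 − 36 = 24.
Intersecting the two: 4 < c ≤ 24.

4 < c ≤ 24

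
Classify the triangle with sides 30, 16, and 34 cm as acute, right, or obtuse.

Compare the square of the longest side to the sum of squares of the other two: 16² + 30² = 1156 = 34².

right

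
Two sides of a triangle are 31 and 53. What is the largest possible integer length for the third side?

83

The third side must be strictly less than 31 + 53 = 84.
The largest integer below 84 is 83.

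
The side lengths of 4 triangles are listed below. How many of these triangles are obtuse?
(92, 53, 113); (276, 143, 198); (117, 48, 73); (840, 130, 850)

3

(92,53,113): 53²+92² = 11273 < 12769 = 113² → obtuse
(276,143,198): 143²+198² = 59653 < 76176 = 276² → obtuse
(117,48,73): 48²+73² = 7633 < 13689 = 117² → obtuse
(840,130,850): 130²+840² = 722500 = 850² → right
3 of the 4 are obtuse.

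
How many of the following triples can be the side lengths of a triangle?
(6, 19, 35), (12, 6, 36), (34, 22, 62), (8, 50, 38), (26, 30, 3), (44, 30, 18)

1

(6,19,35): 6+19 ≤ 35 → not valid
(6,12,36): 6+12 ≤ 36 → not valid
(22,34,62): 22+34 ≤ 62 → not valid
(8,38,50): 8+38 ≤ 50 → not valid
(3,26,30): 3+26 ≤ 30 → not valid
(18,30,44): 18+30 > 44 → valid
1 of the 6 triples forms a triangle.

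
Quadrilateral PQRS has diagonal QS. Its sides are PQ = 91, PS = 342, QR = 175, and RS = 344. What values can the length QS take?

251 < QS < 433

From triangle PQS: |91 − 342| < QS < 91 + 342, i.e. 251 < QS < 433.
From triangle RQS: 169 < QS < 519.
Both must hold, so QS lies in the intersection.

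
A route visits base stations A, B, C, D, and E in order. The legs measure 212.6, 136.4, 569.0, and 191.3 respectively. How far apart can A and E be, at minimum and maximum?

28.7 ≤ AE ≤ 1109.3

The maximum is all hops collinear in one direction: 212.6 + 136.4 + 569.0 + 191.3 = 1109.3.
The longest hop is 569.0; the others sum to 540.3. Folding the others back against it leaves at least 569.0 − 540.3 = 28.7.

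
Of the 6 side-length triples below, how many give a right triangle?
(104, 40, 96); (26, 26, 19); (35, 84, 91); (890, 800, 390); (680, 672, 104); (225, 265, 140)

5

(104,40,96): 40²+96² = 10816 = 104² → right
(26,26,19): 19²+26² = 1037 > 676 = 26² → acute
(35,84,91): 35²+84² = 8281 = 91² → right
(890,800,390): 390²+800² = 792100 = 890² → right
(680,672,104): 104²+672² = 462400 = 680² → right
(225,265,140): 140²+225² = 70225 = 265² → right
5 of the 6 are right.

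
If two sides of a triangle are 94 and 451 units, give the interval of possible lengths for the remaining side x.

By the triangle inequality, x must be less than 94 + 451 = 545 and greater than |94 − 451| = 357.

357 < x < 545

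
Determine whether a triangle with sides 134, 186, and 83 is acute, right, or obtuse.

obtuse

Compare the square of the longest side to the sum of squares of the other two: 83² + 134² = 24845 < 34596 = 186².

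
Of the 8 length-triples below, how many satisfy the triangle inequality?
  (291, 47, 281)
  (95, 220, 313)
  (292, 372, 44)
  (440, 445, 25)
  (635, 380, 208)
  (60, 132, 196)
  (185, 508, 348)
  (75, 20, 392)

(47,281,291): 47+281 > 291 → valid
(95,220,313): 95+220 > 313 → valid
(44,292,372): 44+292 ≤ 372 → not valid
(25,440,445): 25+440 > 445 → valid
(208,380,635): 208+380 ≤ 635 → not valid
(60,132,196): 60+132 ≤ 196 → not valid
(185,348,508): 185+348 > 508 → valid
(20,75,392): 20+75 ≤ 392 → not valid
4 of the 8 triples form a triangle.

4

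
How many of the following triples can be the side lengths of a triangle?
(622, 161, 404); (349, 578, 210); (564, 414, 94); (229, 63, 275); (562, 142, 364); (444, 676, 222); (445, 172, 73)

1

(161,404,622): 161+404 ≤ 622 → not valid
(210,349,578): 210+349 ≤ 578 → not valid
(94,414,564): 94+414 ≤ 564 → not valid
(63,229,275): 63+229 > 275 → valid
(142,364,562): 142+364 ≤ 562 → not valid
(222,444,676): 222+444 ≤ 676 → not valid
(73,172,445): 73+172 ≤ 445 → not valid
1 of the 7 triples forms a triangle.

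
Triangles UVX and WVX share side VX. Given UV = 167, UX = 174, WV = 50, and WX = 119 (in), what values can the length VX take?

From triangle UVX: |167 − 174| < VX < 167 + 174, i.e. 7 < VX < 341.
From triangle WVX: 69 < VX < 169.
Both must hold, so VX lies in the intersection.

69 < VX < 169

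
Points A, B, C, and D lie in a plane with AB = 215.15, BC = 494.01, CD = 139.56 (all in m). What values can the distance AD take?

139.30 ≤ AD ≤ 848.72 m

The maximum is all hops collinear in one direction: 215.15 + 494.01 + 139.56 = 848.72.
The longest hop is 494.01; the others sum to 354.71. Folding the others back against it leaves at least 494.01 − 354.71 = 139.30.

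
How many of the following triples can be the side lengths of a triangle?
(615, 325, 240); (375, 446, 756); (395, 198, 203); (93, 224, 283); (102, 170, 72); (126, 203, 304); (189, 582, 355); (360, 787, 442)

(240,325,615): 240+325 ≤ 615 → not valid
(375,446,756): 375+446 > 756 → valid
(198,203,395): 198+203 > 395 → valid
(93,224,283): 93+224 > 283 → valid
(72,102,170): 72+102 > 170 → valid
(126,203,304): 126+203 > 304 → valid
(189,355,582): 189+355 ≤ 582 → not valid
(360,442,787): 360+442 > 787 → valid
6 of the 8 triples form a triangle.

6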